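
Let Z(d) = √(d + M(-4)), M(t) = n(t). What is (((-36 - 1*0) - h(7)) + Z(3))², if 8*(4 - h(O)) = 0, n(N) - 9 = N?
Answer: 1608 - 160*√2 ≈ 1381.7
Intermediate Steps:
n(N) = 9 + N
h(O) = 4 (h(O) = 4 - ⅛*0 = 4 + 0 = 4)
M(t) = 9 + t
Z(d) = √(5 + d) (Z(d) = √(d + (9 - 4)) = √(d + 5) = √(5 + d))
(((-36 - 1*0) - h(7)) + Z(3))² = (((-36 - 1*0) - 1*4) + √(5 + 3))² = (((-36 + 0) - 4) + √8)² = ((-36 - 4) + 2*√2)² = (-40 + 2*√2)²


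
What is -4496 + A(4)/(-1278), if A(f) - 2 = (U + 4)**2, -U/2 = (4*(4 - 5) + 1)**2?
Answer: -319227/71 ≈ -4496.2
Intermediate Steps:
U = -18 (U = -2*(4*(4 - 5) + 1)**2 = -2*(4*(-1) + 1)**2 = -2*(-4 + 1)**2 = -2*(-3)**2 = -2*9 = -18)
A(f) = 198 (A(f) = 2 + (-18 + 4)**2 = 2 + (-14)**2 = 2 + 196 = 198)
-4496 + A(4)/(-1278) = -4496 + 198/(-1278) = -4496 + 198*(-1/1278) = -4496 - 11/71 = -319227/71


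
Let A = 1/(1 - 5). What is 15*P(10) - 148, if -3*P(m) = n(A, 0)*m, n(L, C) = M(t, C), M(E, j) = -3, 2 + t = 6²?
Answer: 2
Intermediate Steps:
t = 34 (t = -2 + 6² = -2 + 36 = 34)
A = -¼ (A = 1/(-4) = -¼ ≈ -0.25000)
n(L, C) = -3
P(m) = m (P(m) = -(-1)*m = m)
15*P(10) - 148 = 15*10 - 148 = 150 - 148 = 2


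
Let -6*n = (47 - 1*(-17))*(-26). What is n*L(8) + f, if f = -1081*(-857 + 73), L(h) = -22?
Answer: 2524208/3 ≈ 8.4140e+5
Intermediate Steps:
f = 847504 (f = -1081*(-784) = 847504)
n = 832/3 (n = -(47 - 1*(-17))*(-26)/6 = -(47 + 17)*(-26)/6 = -32*(-26)/3 = -⅙*(-1664) = 832/3 ≈ 277.33)
n*L(8) + f = (832/3)*(-22) + 847504 = -18304/3 + 847504 = 2524208/3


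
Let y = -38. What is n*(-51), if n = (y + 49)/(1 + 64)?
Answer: -561/65 ≈ -8.6308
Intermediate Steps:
n = 11/65 (n = (-38 + 49)/(1 + 64) = 11/65 ≈ 0.16923)
n*(-51) = (11/65)*(-51) = -561/65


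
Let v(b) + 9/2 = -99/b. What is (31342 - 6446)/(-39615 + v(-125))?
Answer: -6224000/9904677 ≈ -0.62839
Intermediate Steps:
v(b) = -9/2 - 99/b
(31342 - 6446)/(-39615 + v(-125)) = (31342 - 6446)/(-39615 + (-9/2 - 99/(-125))) = 24896/(-39615 + (-9/2 - 99*(-1/125))) = 24896/(-39615 + (-9/2 + 99/125)) = 24896/(-39615 - 927/250) = 24896/(-9904677/250) = 24896*(-250/9904677) = -6224000/9904677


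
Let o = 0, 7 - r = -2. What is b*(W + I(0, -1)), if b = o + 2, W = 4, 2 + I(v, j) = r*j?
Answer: -14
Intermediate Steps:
r = 9 (r = 7 - 1*(-2) = 7 + 2 = 9)
I(v, j) = -2 + 9*j
b = 2 (b = 0 + 2 = 2)
b*(W + I(0, -1)) = 2*(4 + (-2 + 9*(-1))) = 2*(4 + (-2 - 9)) = 2*(4 - 11) = 2*(-7) = -14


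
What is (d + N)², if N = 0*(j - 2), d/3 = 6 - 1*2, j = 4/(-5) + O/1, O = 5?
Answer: 144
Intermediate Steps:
j = 21/5 (j = 4/(-5) + 5/1 = 4*(-⅕) + 5*1 = -⅘ + 5 = 21/5 ≈ 4.2000)
d = 12 (d = 3*(6 - 1*2) = 3*(6 - 2) = 3*4 = 12)
N = 0 (N = 0*(21/5 - 2) = 0*(11/5) = 0)
(d + N)² = (12 + 0)² = 12² = 144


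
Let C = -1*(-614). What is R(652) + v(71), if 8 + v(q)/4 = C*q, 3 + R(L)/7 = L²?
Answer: 3150051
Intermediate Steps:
R(L) = -21 + 7*L²
C = 614
v(q) = -32 + 2456*q (v(q) = -32 + 4*(614*q) = -32 + 2456*q)
R(652) + v(71) = (-21 + 7*652²) + (-32 + 2456*71) = (-21 + 7*425104) + (-32 + 174376) = (-21 + 2975728) + 174344 = 2975707 + 174344 = 3150051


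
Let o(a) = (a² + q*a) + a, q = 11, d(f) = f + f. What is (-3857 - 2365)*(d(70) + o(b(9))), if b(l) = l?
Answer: -2047038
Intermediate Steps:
d(f) = 2*f
o(a) = a² + 12*a (o(a) = (a² + 11*a) + a = a² + 12*a)
(-3857 - 2365)*(d(70) + o(b(9))) = (-3857 - 2365)*(2*70 + 9*(12 + 9)) = -6222*(140 + 9*21) = -6222*(140 + 189) = -6222*329 = -2047038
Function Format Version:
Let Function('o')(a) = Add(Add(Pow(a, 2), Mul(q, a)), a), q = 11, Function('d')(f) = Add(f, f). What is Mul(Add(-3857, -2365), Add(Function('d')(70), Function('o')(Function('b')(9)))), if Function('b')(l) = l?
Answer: -2047038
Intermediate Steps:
Function('d')(f) = Mul(2, f)
Function('o')(a) = Add(Pow(a, 2), Mul(12, a)) (Function('o')(a) = Add(Add(Pow(a, 2), Mul(11, a)), a) = Add(Pow(a, 2), Mul(12, a)))
Mul(Add(-3857, -2365), Add(Function('d')(70), Function('o')(Function('b')(9)))) = Mul(Add(-3857, -2365), Add(Mul(2, 70), Mul(9, Add(12, 9)))) = Mul(-6222, Add(140, Mul(9, 21))) = Mul(-6222, Add(140, 189)) = Mul(-6222, 329) = -2047038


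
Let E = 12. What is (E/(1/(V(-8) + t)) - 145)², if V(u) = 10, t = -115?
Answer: 1974025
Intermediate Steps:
(E/(1/(V(-8) + t)) - 145)² = (12/(1/(10 - 115)) - 145)² = (12/(1/(-105)) - 145)² = (12/(-1/105) - 145)² = (12*(-105) - 145)² = (-1260 - 145)² = (-1405)² = 1974025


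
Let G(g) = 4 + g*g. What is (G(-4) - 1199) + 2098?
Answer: 919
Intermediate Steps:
G(g) = 4 + g²
(G(-4) - 1199) + 2098 = ((4 + (-4)²) - 1199) + 2098 = ((4 + 16) - 1199) + 2098 = (20 - 1199) + 2098 = -1179 + 2098 = 919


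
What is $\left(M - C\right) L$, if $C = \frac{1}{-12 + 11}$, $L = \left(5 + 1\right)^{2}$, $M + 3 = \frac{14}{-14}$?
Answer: $-108$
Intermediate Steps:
$M = -4$ ($M = -3 + \frac{14}{-14} = -3 + 14 \left(- \frac{1}{14}\right) = -3 - 1 = -4$)
$L = 36$ ($L = 6^{2} = 36$)
$C = -1$ ($C = \frac{1}{-1} = -1$)
$\left(M - C\right) L = \left(-4 - -1\right) 36 = \left(-4 + 1\right) 36 = \left(-3\right) 36 = -108$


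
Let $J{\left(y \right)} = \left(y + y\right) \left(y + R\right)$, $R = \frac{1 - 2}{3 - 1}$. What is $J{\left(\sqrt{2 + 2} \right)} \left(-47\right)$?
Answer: $-282$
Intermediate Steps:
$R = - \frac{1}{2} \approx -0.5$
$J{\left(y \right)} = 2 y \left(- \frac{1}{2} + y\right)$ ($J{\left(y \right)} = \left(y + y\right) \left(y - \frac{1}{2}\right) = 2 y \left(- \frac{1}{2} + y\right)$)
$J{\left(\sqrt{2 + 2} \right)} \left(-47\right) = \sqrt{2 + 2} \left(-1 + 2 \sqrt{2 + 2}\right) \left(-47\right) = \sqrt{4} \left(-1 + 2 \sqrt{4}\right) \left(-47\right) = 2 \left(-1 + 2 \cdot 2\right) \left(-47\right) = 2 \left(-1 + 4\right) \left(-47\right) = 2 \cdot 3 \left(-47\right) = 6 \left(-47\right) = -282$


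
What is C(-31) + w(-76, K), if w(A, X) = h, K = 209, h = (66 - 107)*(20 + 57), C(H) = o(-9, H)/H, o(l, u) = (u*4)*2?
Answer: -3149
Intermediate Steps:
o(l, u) = 8*u (o(l, u) = (4*u)*2 = 8*u)
C(H) = 8 (C(H) = (8*H)/H = 8)
h = -3157 (h = -41*77 = -3157)
w(A, X) = -3157
C(-31) + w(-76, K) = 8 - 3157 = -3149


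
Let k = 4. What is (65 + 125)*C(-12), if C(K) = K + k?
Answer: -1520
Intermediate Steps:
C(K) = 4 + K (C(K) = K + 4 = 4 + K)
(65 + 125)*C(-12) = (65 + 125)*(4 - 12) = 190*(-8) = -1520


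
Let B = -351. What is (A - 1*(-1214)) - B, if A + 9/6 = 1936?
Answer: 6999/2 ≈ 3499.5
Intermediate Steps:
A = 3869/2 (A = -3/2 + 1936 = 3869/2 ≈ 1934.5)
(A - 1*(-1214)) - B = (3869/2 - 1*(-1214)) - 1*(-351) = (3869/2 + 1214) + 351 = 6297/2 + 351 = 6999/2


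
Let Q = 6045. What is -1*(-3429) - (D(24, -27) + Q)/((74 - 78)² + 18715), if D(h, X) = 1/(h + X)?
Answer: 192667663/56193 ≈ 3428.7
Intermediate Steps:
D(h, X) = 1/(X + h)
-1*(-3429) - (D(24, -27) + Q)/((74 - 78)² + 18715) = -1*(-3429) - (1/(-27 + 24) + 6045)/((74 - 78)² + 18715) = 3429 - (1/(-3) + 6045)/((-4)² + 18715) = 3429 - (-⅓ + 6045)/(16 + 18715) = 3429 - 18134/(3*18731) = 3429 - 1*18134/56193 = 3429 - 18134/56193 = 192667663/56193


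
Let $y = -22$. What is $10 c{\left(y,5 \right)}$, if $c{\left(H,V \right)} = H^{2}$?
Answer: $4840$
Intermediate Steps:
$10 c{\left(y,5 \right)} = 10 \left(-22\right)^{2} = 10 \cdot 484 = 4840$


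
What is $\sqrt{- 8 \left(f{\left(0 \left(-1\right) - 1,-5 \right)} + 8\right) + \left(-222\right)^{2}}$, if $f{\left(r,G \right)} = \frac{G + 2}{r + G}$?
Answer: $8 \sqrt{769} \approx 221.85$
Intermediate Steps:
$f{\left(r,G \right)} = \frac{2 + G}{G + r}$
$\sqrt{- 8 \left(f{\left(0 \left(-1\right) - 1,-5 \right)} + 8\right) + \left(-222\right)^{2}} = \sqrt{- 8 \left(\frac{2 - 5}{-5 + \left(0 \left(-1\right) - 1\right)} + 8\right) + \left(-222\right)^{2}} = \sqrt{- 8 \left(\frac{1}{-5 + \left(0 - 1\right)} \left(-3\right) + 8\right) + 49284} = \sqrt{- 8 \left(\frac{1}{-5 - 1} \left(-3\right) + 8\right) + 49284} = \sqrt{- 8 \left(\frac{1}{-6} \left(-3\right) + 8\right) + 49284} = \sqrt{- 8 \left(\left(- \frac{1}{6}\right) \left(-3\right) + 8\right) + 49284} = \sqrt{- 8 \left(\frac{1}{2} + 8\right) + 49284} = \sqrt{\left(-8\right) \frac{17}{2} + 49284} = \sqrt{-68 + 49284} = \sqrt{49216} = 8 \sqrt{769}$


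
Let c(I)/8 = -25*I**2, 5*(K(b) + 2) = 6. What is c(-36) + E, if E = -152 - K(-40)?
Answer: -1296756/5 ≈ -2.5935e+5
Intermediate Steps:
K(b) = -4/5 (K(b) = -2 + (1/5)*6 = -2 + 6/5 = -4/5)
c(I) = -200*I**2 (c(I) = 8*(-25*I**2) = -200*I**2)
E = -756/5 (E = -152 - 1*(-4/5) = -152 + 4/5 = -756/5 ≈ -151.20)
c(-36) + E = -200*(-36)**2 - 756/5 = -200*1296 - 756/5 = -259200 - 756/5 = -1296756/5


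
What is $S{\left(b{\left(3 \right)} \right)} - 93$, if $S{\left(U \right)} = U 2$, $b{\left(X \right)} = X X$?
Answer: $-75$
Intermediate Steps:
$b{\left(X \right)} = X^{2}$
$S{\left(U \right)} = 2 U$
$S{\left(b{\left(3 \right)} \right)} - 93 = 2 \cdot 3^{2} - 93 = 2 \cdot 9 - 93 = 18 - 93 = -75$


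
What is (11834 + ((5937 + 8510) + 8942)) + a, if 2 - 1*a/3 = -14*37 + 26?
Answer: 36705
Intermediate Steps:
a = 1482 (a = 6 - 3*(-14*37 + 26) = 6 - 3*(-518 + 26) = 6 - 3*(-492) = 6 + 1476 = 1482)
(11834 + ((5937 + 8510) + 8942)) + a = (11834 + ((5937 + 8510) + 8942)) + 1482 = (11834 + (14447 + 8942)) + 1482 = (11834 + 23389) + 1482 = 35223 + 1482 = 36705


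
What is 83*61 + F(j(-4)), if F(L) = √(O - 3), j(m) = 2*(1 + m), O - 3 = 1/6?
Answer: 5063 + √6/6 ≈ 5063.4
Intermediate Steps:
O = 19/6 (O = 3 + 1/6 = 3 + ⅙ = 19/6 ≈ 3.1667)
j(m) = 2 + 2*m
F(L) = √6/6 (F(L) = √(19/6 - 3) = √(⅙) = √6/6)
83*61 + F(j(-4)) = 83*61 + √6/6 = 5063 + √6/6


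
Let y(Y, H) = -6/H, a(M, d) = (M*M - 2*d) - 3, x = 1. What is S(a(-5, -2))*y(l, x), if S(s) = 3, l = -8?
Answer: -18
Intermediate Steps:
a(M, d) = -3 + M² - 2*d (a(M, d) = (M² - 2*d) - 3 = -3 + M² - 2*d)
S(a(-5, -2))*y(l, x) = 3*(-6/1) = 3*(-6*1) = 3*(-6) = -18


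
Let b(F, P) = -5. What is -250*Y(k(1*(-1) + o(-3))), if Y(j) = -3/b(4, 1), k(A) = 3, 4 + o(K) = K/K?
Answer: -150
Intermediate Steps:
o(K) = -3 (o(K) = -4 + K/K = -4 + 1 = -3)
Y(j) = ⅗ (Y(j) = -3/(-5) = -3*(-⅕) = ⅗)
-250*Y(k(1*(-1) + o(-3))) = -250*⅗ = -150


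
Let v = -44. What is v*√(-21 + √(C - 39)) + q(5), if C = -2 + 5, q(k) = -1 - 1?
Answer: -2 - 44*√(-21 + 6*I) ≈ -30.521 - 203.64*I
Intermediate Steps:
q(k) = -2
C = 3
v*√(-21 + √(C - 39)) + q(5) = -44*√(-21 + √(3 - 39)) - 2 = -44*√(-21 + √(-36)) - 2 = -44*√(-21 + 6*I) - 2 = -2 - 44*√(-21 + 6*I)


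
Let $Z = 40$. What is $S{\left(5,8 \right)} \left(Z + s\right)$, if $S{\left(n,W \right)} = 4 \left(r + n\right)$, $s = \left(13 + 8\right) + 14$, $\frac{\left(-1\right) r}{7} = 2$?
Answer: $-2700$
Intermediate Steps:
$r = -14$ ($r = \left(-7\right) 2 = -14$)
$s = 35$ ($s = 21 + 14 = 35$)
$S{\left(n,W \right)} = -56 + 4 n$ ($S{\left(n,W \right)} = 4 \left(-14 + n\right) = -56 + 4 n$)
$S{\left(5,8 \right)} \left(Z + s\right) = \left(-56 + 4 \cdot 5\right) \left(40 + 35\right) = \left(-56 + 20\right) 75 = \left(-36\right) 75 = -2700$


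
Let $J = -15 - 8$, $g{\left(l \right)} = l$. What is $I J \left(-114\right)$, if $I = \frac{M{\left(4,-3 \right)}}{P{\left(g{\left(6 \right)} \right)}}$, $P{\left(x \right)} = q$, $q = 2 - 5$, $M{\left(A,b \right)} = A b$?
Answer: $10488$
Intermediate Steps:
$q = -3$ ($q = 2 - 5 = -3$)
$P{\left(x \right)} = -3$
$J = -23$ ($J = -15 - 8 = -23$)
$I = 4$ ($I = \frac{4 \left(-3\right)}{-3} = \left(-12\right) \left(- \frac{1}{3}\right) = 4$)
$I J \left(-114\right) = 4 \left(-23\right) \left(-114\right) = \left(-92\right) \left(-114\right) = 10488$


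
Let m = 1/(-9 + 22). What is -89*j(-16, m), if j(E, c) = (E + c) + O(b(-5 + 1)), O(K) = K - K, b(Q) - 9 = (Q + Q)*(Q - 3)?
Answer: 18423/13 ≈ 1417.2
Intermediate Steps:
b(Q) = 9 + 2*Q*(-3 + Q) (b(Q) = 9 + (Q + Q)*(Q - 3) = 9 + (2*Q)*(-3 + Q) = 9 + 2*Q*(-3 + Q))
O(K) = 0
m = 1/13 ≈ 0.076923
j(E, c) = E + c (j(E, c) = (E + c) + 0 = E + c)
-89*j(-16, m) = -89*(-16 + 1/13) = -89*(-207/13) = 18423/13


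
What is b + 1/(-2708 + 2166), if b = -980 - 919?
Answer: -1029259/542 ≈ -1899.0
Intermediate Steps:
b = -1899
b + 1/(-2708 + 2166) = -1899 + 1/(-2708 + 2166) = -1899 + 1/(-542) = -1899 - 1/542 = -1029259/542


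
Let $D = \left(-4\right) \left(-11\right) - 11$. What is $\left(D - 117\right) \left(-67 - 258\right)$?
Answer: $27300$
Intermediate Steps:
$D = 33$ ($D = 44 - 11 = 33$)
$\left(D - 117\right) \left(-67 - 258\right) = \left(33 - 117\right) \left(-67 - 258\right) = \left(-84\right) \left(-325\right) = 27300$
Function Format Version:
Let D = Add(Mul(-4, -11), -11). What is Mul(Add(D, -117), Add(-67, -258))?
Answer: 27300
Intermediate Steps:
D = 33 (D = Add(44, -11) = 33)
Mul(Add(D, -117), Add(-67, -258)) = Mul(Add(33, -117), Add(-67, -258)) = Mul(-84, -325) = 27300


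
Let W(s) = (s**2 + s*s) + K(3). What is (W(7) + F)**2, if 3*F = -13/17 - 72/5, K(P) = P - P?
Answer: 561737401/65025 ≈ 8638.8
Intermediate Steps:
K(P) = 0
W(s) = 2*s**2 (W(s) = (s**2 + s*s) + 0 = (s**2 + s**2) + 0 = 2*s**2 + 0 = 2*s**2)
F = -1289/255 (F = (-13/17 - 72/5)/3 = (1/3)*(-1289/85) = -1289/255 ≈ -5.0549)
(W(7) + F)**2 = (2*7**2 - 1289/255)**2 = (2*49 - 1289/255)**2 = (98 - 1289/255)**2 = (23701/255)**2 = 561737401/65025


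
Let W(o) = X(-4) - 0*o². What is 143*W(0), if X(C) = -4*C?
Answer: 2288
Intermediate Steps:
W(o) = 16 (W(o) = -4*(-4) - 0*o² = 16 - 1*0 = 16 + 0 = 16)
143*W(0) = 143*16 = 2288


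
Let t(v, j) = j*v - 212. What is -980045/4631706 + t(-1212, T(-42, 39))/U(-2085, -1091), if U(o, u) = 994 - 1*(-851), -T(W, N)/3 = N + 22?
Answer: 12648194559/105499970 ≈ 119.89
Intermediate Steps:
T(W, N) = -66 - 3*N (T(W, N) = -3*(N + 22) = -3*(22 + N) = -66 - 3*N)
t(v, j) = -212 + j*v
U(o, u) = 1845 (U(o, u) = 994 + 851 = 1845)
-980045/4631706 + t(-1212, T(-42, 39))/U(-2085, -1091) = -980045/4631706 + (-212 + (-66 - 3*39)*(-1212))/1845 = -980045*1/4631706 + (-212 + (-66 - 117)*(-1212))*(1/1845) = -980045/4631706 + (-212 - 183*(-1212))*(1/1845) = -980045/4631706 + (-212 + 221796)*(1/1845) = -980045/4631706 + 221584*(1/1845) = -980045/4631706 + 221584/1845 = 12648194559/105499970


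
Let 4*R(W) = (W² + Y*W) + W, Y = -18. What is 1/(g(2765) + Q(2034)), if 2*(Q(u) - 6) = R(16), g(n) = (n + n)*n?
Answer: 1/15290454 ≈ 6.5400e-8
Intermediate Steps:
g(n) = 2*n² (g(n) = (2*n)*n = 2*n²)
R(W) = -17*W/4 + W²/4 (R(W) = ((W² - 18*W) + W)/4 = (W² - 17*W)/4 = -17*W/4 + W²/4)
Q(u) = 4 (Q(u) = 6 + ((¼)*16*(-17 + 16))/2 = 6 + ((¼)*16*(-1))/2 = 6 + (½)*(-4) = 6 - 2 = 4)
1/(g(2765) + Q(2034)) = 1/(2*2765² + 4) = 1/(2*7645225 + 4) = 1/(15290450 + 4) = 1/15290454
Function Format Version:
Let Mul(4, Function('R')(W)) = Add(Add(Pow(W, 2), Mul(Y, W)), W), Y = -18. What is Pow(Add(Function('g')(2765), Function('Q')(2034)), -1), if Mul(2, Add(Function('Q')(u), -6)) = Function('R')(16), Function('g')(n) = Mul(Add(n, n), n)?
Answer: Rational(1, 15290454) ≈ 6.5400e-8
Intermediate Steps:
Function('g')(n) = Mul(2, Pow(n, 2)) (Function('g')(n) = Mul(Mul(2, n), n) = Mul(2, Pow(n, 2)))
Function('R')(W) = Add(Mul(Rational(-17, 4), W), Mul(Rational(1, 4), Pow(W, 2))) (Function('R')(W) = Mul(Rational(1, 4), Add(Add(Pow(W, 2), Mul(-18, W)), W)) = Mul(Rational(1, 4), Add(Pow(W, 2), Mul(-17, W))) = Add(Mul(Rational(-17, 4), W), Mul(Rational(1, 4), Pow(W, 2))))
Function('Q')(u) = 4 (Function('Q')(u) = Add(6, Mul(Rational(1, 2), Mul(Rational(1, 4), 16, Add(-17, 16)))) = Add(6, Mul(Rational(1, 2), Mul(Rational(1, 4), 16, -1))) = Add(6, Mul(Rational(1, 2), -4)) = Add(6, -2) = 4)
Pow(Add(Function('g')(2765), Function('Q')(2034)), -1) = Pow(Add(Mul(2, Pow(2765, 2)), 4), -1) = Pow(Add(Mul(2, 7645225), 4), -1) = Pow(Add(15290450, 4), -1) = Pow(15290454, -1) = Rational(1, 15290454)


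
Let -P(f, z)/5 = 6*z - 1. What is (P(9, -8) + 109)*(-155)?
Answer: -54870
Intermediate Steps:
P(f, z) = 5 - 30*z (P(f, z) = -5*(6*z - 1) = -5*(-1 + 6*z) = 5 - 30*z)
(P(9, -8) + 109)*(-155) = ((5 - 30*(-8)) + 109)*(-155) = ((5 + 240) + 109)*(-155) = (245 + 109)*(-155) = 354*(-155) = -54870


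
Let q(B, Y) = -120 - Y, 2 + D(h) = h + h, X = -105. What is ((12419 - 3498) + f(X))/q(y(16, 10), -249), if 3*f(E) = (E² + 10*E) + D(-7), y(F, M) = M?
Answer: 854/9 ≈ 94.889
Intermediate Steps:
D(h) = -2 + 2*h (D(h) = -2 + (h + h) = -2 + 2*h)
f(E) = -16/3 + E²/3 + 10*E/3 (f(E) = ((E² + 10*E) + (-2 + 2*(-7)))/3 = ((E² + 10*E) + (-2 - 14))/3 = ((E² + 10*E) - 16)/3 = (-16 + E² + 10*E)/3 = -16/3 + E²/3 + 10*E/3)
((12419 - 3498) + f(X))/q(y(16, 10), -249) = ((12419 - 3498) + (-16/3 + (⅓)*(-105)² + (10/3)*(-105)))/(-120 - 1*(-249)) = (8921 + (-16/3 + (⅓)*11025 - 350))/(-120 + 249) = (8921 + (-16/3 + 3675 - 350))/129 = (8921 + 9959/3)*(1/129) = (36722/3)*(1/129) = 854/9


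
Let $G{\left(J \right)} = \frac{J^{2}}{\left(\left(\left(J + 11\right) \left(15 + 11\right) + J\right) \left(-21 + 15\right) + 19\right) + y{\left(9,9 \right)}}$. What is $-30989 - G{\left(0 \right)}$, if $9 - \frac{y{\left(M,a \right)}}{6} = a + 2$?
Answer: $-30989$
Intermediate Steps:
$y{\left(M,a \right)} = 42 - 6 a$ ($y{\left(M,a \right)} = 54 - 6 \left(a + 2\right) = 54 - 6 \left(2 + a\right) = 54 - \left(12 + 6 a\right) = 42 - 6 a$)
$G{\left(J \right)} = \frac{J^{2}}{-1709 - 162 J}$ ($G{\left(J \right)} = \frac{J^{2}}{\left(\left(\left(J + 11\right) \left(15 + 11\right) + J\right) \left(-21 + 15\right) + 19\right) + \left(42 - 54\right)} = \frac{J^{2}}{\left(\left(\left(11 + J\right) 26 + J\right) \left(-6\right) + 19\right) + \left(42 - 54\right)} = \frac{J^{2}}{\left(\left(\left(286 + 26 J\right) + J\right) \left(-6\right) + 19\right) - 12} = \frac{J^{2}}{\left(\left(286 + 27 J\right) \left(-6\right) + 19\right) - 12} = \frac{J^{2}}{\left(\left(-1716 - 162 J\right) + 19\right) - 12} = \frac{J^{2}}{\left(-1697 - 162 J\right) - 12} = \frac{J^{2}}{-1709 - 162 J}$)
$-30989 - G{\left(0 \right)} = -30989 - - \frac{0^{2}}{1709 + 162 \cdot 0} = -30989 - \left(-1\right) 0 \frac{1}{1709 + 0} = -30989 - \left(-1\right) 0 \cdot \frac{1}{1709} = -30989 - 0 = -30989 + 0 = -30989$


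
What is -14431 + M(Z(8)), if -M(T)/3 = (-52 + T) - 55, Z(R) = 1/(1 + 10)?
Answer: -155213/11 ≈ -14110.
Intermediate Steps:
Z(R) = 1/11
M(T) = 321 - 3*T (M(T) = -3*((-52 + T) - 55) = -3*(-107 + T) = 321 - 3*T)
-14431 + M(Z(8)) = -14431 + (321 - 3*1/11) = -14431 + (321 - 3/11) = -14431 + 3528/11 = -155213/11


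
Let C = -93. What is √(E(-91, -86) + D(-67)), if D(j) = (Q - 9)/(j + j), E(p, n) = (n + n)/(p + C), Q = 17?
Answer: √8312154/3082 ≈ 0.93546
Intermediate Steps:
E(p, n) = 2*n/(-93 + p) (E(p, n) = (n + n)/(p - 93) = (2*n)/(-93 + p) = 2*n/(-93 + p))
D(j) = 4/j (D(j) = (17 - 9)/(j + j) = 8/((2*j)) = 8*(1/(2*j)) = 4/j)
√(E(-91, -86) + D(-67)) = √(2*(-86)/(-93 - 91) + 4/(-67)) = √(2*(-86)/(-184) + 4*(-1/67)) = √(2*(-86)*(-1/184) - 4/67) = √(43/46 - 4/67) = √(2697/3082) = √8312154/3082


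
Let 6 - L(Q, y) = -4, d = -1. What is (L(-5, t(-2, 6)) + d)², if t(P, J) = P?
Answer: 81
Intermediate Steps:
L(Q, y) = 10 (L(Q, y) = 6 - 1*(-4) = 6 + 4 = 10)
(L(-5, t(-2, 6)) + d)² = (10 - 1)² = 9² = 81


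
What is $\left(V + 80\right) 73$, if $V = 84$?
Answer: $11972$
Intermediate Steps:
$\left(V + 80\right) 73 = \left(84 + 80\right) 73 = 164 \cdot 73 = 11972$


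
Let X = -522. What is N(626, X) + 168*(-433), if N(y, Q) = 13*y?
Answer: -64606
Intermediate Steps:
N(626, X) + 168*(-433) = 13*626 + 168*(-433) = 8138 - 72744 = -64606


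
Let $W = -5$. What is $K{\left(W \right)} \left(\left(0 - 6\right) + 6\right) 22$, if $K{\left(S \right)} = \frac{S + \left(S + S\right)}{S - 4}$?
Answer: $0$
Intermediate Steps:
$K{\left(S \right)} = \frac{3 S}{-4 + S}$ ($K{\left(S \right)} = \frac{S + 2 S}{-4 + S} = \frac{3 S}{-4 + S}$)
$K{\left(W \right)} \left(\left(0 - 6\right) + 6\right) 22 = 3 \left(-5\right) \frac{1}{-4 - 5} \left(\left(0 - 6\right) + 6\right) 22 = 3 \left(-5\right) \frac{1}{-9} \left(-6 + 6\right) 22 = 3 \left(-5\right) \left(- \frac{1}{9}\right) 0 \cdot 22 = \frac{5}{3} \cdot 0 \cdot 22 = 0 \cdot 22 = 0$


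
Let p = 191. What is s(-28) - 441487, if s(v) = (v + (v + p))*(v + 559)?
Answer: -369802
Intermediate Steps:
s(v) = (191 + 2*v)*(559 + v) (s(v) = (v + (v + 191))*(v + 559) = (v + (191 + v))*(559 + v) = (191 + 2*v)*(559 + v))
s(-28) - 441487 = (106769 + 2*(-28)² + 1309*(-28)) - 441487 = (106769 + 2*784 - 36652) - 441487 = (106769 + 1568 - 36652) - 441487 = 71685 - 441487 = -369802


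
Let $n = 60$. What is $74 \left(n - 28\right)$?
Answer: $2368$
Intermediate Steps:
$74 \left(n - 28\right) = 74 \left(60 - 28\right) = 74 \cdot 32 = 2368$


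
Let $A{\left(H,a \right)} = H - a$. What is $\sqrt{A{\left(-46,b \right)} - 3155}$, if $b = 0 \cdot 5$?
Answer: $i \sqrt{3201} \approx 56.577 i$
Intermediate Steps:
$b = 0$
$\sqrt{A{\left(-46,b \right)} - 3155} = \sqrt{\left(-46 - 0\right) - 3155} = \sqrt{\left(-46 + 0\right) - 3155} = \sqrt{-46 - 3155} = \sqrt{-3201} = i \sqrt{3201}$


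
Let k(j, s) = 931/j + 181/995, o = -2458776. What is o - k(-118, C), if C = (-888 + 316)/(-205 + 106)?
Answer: -288683985173/117410 ≈ -2.4588e+6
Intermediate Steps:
C = 52/9 (C = -572/(-99) = -572*(-1/99) = 52/9 ≈ 5.7778)
k(j, s) = 181/995 + 931/j (k(j, s) = 931/j + 181*(1/995) = 931/j + 181/995 = 181/995 + 931/j)
o - k(-118, C) = -2458776 - (181/995 + 931/(-118)) = -2458776 - (181/995 + 931*(-1/118)) = -2458776 - (181/995 - 931/118) = -2458776 - 1*(-904987/117410) = -2458776 + 904987/117410 = -288683985173/117410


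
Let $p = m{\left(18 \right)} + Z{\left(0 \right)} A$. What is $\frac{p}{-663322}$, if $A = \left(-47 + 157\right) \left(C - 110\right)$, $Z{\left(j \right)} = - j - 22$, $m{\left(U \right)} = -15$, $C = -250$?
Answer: $- \frac{871185}{663322} \approx -1.3134$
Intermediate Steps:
$Z{\left(j \right)} = -22 - j$
$A = -39600$ ($A = \left(-47 + 157\right) \left(-250 - 110\right) = 110 \left(-360\right) = -39600$)
$p = 871185$ ($p = -15 + \left(-22 - 0\right) \left(-39600\right) = -15 + \left(-22 + 0\right) \left(-39600\right) = -15 - -871200 = -15 + 871200 = 871185$)
$\frac{p}{-663322} = \frac{871185}{-663322} = 871185 \left(- \frac{1}{663322}\right) = - \frac{871185}{663322}$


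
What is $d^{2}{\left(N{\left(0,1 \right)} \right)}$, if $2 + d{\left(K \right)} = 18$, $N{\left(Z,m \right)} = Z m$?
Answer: $256$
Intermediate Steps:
$d{\left(K \right)} = 16$ ($d{\left(K \right)} = -2 + 18 = 16$)
$d^{2}{\left(N{\left(0,1 \right)} \right)} = 16^{2} = 256$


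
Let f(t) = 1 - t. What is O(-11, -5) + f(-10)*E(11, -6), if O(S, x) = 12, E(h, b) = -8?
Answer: -76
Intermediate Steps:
O(-11, -5) + f(-10)*E(11, -6) = 12 + (1 - 1*(-10))*(-8) = 12 + (1 + 10)*(-8) = 12 + 11*(-8) = 12 - 88 = -76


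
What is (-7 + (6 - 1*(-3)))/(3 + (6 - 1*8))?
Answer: 2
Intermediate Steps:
(-7 + (6 - 1*(-3)))/(3 + (6 - 1*8)) = (-7 + (6 + 3))/(3 + (6 - 8)) = (-7 + 9)/(3 - 2) = 2/1 = 2*1 = 2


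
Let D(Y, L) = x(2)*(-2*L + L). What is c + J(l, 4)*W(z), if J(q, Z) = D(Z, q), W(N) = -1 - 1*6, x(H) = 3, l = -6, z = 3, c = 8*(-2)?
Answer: -142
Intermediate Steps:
c = -16
W(N) = -7 (W(N) = -1 - 6 = -7)
D(Y, L) = -3*L (D(Y, L) = 3*(-2*L + L) = 3*(-L) = -3*L)
J(q, Z) = -3*q
c + J(l, 4)*W(z) = -16 - 3*(-6)*(-7) = -16 + 18*(-7) = -16 - 126 = -142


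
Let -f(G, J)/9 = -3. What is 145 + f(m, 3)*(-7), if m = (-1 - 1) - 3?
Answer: -44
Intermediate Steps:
m = -5 (m = -2 - 3 = -5)
f(G, J) = 27 (f(G, J) = -9*(-3) = 27)
145 + f(m, 3)*(-7) = 145 + 27*(-7) = 145 - 189 = -44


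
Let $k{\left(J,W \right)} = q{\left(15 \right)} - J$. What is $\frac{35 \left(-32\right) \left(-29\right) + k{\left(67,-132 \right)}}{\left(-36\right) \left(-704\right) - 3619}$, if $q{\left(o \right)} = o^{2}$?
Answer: $\frac{32638}{21725} \approx 1.5023$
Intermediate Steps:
$k{\left(J,W \right)} = 225 - J$ ($k{\left(J,W \right)} = 15^{2} - J = 225 - J$)
$\frac{35 \left(-32\right) \left(-29\right) + k{\left(67,-132 \right)}}{\left(-36\right) \left(-704\right) - 3619} = \frac{35 \left(-32\right) \left(-29\right) + \left(225 - 67\right)}{\left(-36\right) \left(-704\right) - 3619} = \frac{\left(-1120\right) \left(-29\right) + \left(225 - 67\right)}{25344 - 3619} = \frac{32480 + 158}{21725} = 32638 \cdot \frac{1}{21725} = \frac{32638}{21725}$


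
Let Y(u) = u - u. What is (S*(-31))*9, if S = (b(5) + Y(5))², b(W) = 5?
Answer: -6975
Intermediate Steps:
Y(u) = 0
S = 25 (S = (5 + 0)² = 5² = 25)
(S*(-31))*9 = (25*(-31))*9 = -775*9 = -6975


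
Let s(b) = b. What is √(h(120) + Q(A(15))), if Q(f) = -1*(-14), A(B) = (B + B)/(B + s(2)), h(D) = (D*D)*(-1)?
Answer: I*√14386 ≈ 119.94*I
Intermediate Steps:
h(D) = -D² (h(D) = D²*(-1) = -D²)
A(B) = 2*B/(2 + B) (A(B) = (B + B)/(B + 2) = (2*B)/(2 + B) = 2*B/(2 + B))
Q(f) = 14
√(h(120) + Q(A(15))) = √(-1*120² + 14) = √(-1*14400 + 14) = √(-14400 + 14) = √(-14386) = I*√14386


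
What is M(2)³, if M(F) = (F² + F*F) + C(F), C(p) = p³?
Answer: 4096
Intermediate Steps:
M(F) = F³ + 2*F² (M(F) = (F² + F*F) + F³ = (F² + F²) + F³ = 2*F² + F³ = F³ + 2*F²)
M(2)³ = (2²*(2 + 2))³ = (4*4)³ = 16³ = 4096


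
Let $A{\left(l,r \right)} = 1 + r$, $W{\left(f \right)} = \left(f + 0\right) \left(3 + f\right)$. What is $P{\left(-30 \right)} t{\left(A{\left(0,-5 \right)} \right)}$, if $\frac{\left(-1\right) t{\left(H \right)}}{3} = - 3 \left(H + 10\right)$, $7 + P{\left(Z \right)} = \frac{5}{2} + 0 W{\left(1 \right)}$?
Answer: $-243$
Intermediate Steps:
$W{\left(f \right)} = f \left(3 + f\right)$
$P{\left(Z \right)} = - \frac{9}{2}$ ($P{\left(Z \right)} = -7 + \left(\frac{5}{2} + 0 \cdot 1 \left(3 + 1\right)\right) = -7 + \left(5 \cdot \frac{1}{2} + 0 \cdot 1 \cdot 4\right) = -7 + \left(\frac{5}{2} + 0 \cdot 4\right) = -7 + \left(\frac{5}{2} + 0\right) = -7 + \frac{5}{2} = - \frac{9}{2}$)
$t{\left(H \right)} = 90 + 9 H$ ($t{\left(H \right)} = - 3 \left(- 3 \left(H + 10\right)\right) = - 3 \left(- 3 \left(10 + H\right)\right) = - 3 \left(-30 - 3 H\right) = 90 + 9 H$)
$P{\left(-30 \right)} t{\left(A{\left(0,-5 \right)} \right)} = - \frac{9 \left(90 + 9 \left(1 - 5\right)\right)}{2} = - \frac{9 \left(90 + 9 \left(-4\right)\right)}{2} = - \frac{9 \left(90 - 36\right)}{2} = \left(- \frac{9}{2}\right) 54 = -243$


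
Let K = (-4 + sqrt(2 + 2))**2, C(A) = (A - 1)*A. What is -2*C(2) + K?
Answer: 0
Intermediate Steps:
C(A) = A*(-1 + A) (C(A) = (-1 + A)*A = A*(-1 + A))
K = 4 (K = (-4 + sqrt(4))**2 = (-4 + 2)**2 = (-2)**2 = 4)
-2*C(2) + K = -4*(-1 + 2) + 4 = -4 + 4 = 0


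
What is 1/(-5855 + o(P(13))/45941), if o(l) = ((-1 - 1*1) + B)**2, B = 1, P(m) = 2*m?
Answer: -45941/268984554 ≈ -0.00017079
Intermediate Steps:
o(l) = 1 (o(l) = ((-1 - 1*1) + 1)**2 = ((-1 - 1) + 1)**2 = (-2 + 1)**2 = (-1)**2 = 1)
1/(-5855 + o(P(13))/45941) = 1/(-5855 + 1/45941) = 1/(-268984554/45941) = -45941/268984554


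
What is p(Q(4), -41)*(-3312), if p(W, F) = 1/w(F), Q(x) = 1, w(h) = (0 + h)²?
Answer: -3312/1681 ≈ -1.9703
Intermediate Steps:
w(h) = h²
p(W, F) = F⁻² (p(W, F) = 1/(F²) = F⁻²)
p(Q(4), -41)*(-3312) = -3312/(-41)² = (1/1681)*(-3312) = -3312/1681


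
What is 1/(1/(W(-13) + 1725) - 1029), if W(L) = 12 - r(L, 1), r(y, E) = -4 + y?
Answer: -1754/1804865 ≈ -0.00097182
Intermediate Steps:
W(L) = 16 - L (W(L) = 12 - (-4 + L) = 12 + (4 - L) = 16 - L)
1/(1/(W(-13) + 1725) - 1029) = 1/(1/((16 - 1*(-13)) + 1725) - 1029) = 1/(1/((16 + 13) + 1725) - 1029) = 1/(1/(29 + 1725) - 1029) = 1/(1/1754 - 1029) = 1/(-1804865/1754) = -1754/1804865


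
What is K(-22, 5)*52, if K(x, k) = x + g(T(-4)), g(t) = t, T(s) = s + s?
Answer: -1560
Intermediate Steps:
T(s) = 2*s
K(x, k) = -8 + x (K(x, k) = x + 2*(-4) = x - 8 = -8 + x)
K(-22, 5)*52 = (-8 - 22)*52 = -30*52 = -1560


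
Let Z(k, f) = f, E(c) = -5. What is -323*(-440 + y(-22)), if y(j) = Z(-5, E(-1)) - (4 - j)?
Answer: 152133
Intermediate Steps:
y(j) = -9 + j (y(j) = -5 - (4 - j) = -5 + (-4 + j) = -9 + j)
-323*(-440 + y(-22)) = -323*(-440 + (-9 - 22)) = -323*(-440 - 31) = -323*(-471) = 152133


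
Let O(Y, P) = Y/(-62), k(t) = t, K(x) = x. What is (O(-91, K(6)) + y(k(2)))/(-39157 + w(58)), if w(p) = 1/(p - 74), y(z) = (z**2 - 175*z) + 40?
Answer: 151048/19421903 ≈ 0.0077772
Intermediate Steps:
y(z) = 40 + z**2 - 175*z
O(Y, P) = -Y/62 (O(Y, P) = Y*(-1/62) = -Y/62)
w(p) = 1/(-74 + p)
(O(-91, K(6)) + y(k(2)))/(-39157 + w(58)) = (-1/62*(-91) + (40 + 2**2 - 175*2))/(-39157 + 1/(-74 + 58)) = (91/62 + (40 + 4 - 350))/(-39157 + 1/(-16)) = (91/62 - 306)/(-39157 - 1/16) = -18881/(62*(-626513/16)) = -18881/62*(-16/626513) = 151048/19421903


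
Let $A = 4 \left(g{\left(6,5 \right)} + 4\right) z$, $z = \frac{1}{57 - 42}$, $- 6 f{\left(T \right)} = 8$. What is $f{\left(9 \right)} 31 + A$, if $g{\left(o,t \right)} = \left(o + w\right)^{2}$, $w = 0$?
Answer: $- \frac{92}{3} \approx -30.667$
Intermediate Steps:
$f{\left(T \right)} = - \frac{4}{3}$ ($f{\left(T \right)} = \left(- \frac{1}{6}\right) 8 = - \frac{4}{3}$)
$g{\left(o,t \right)} = o^{2}$ ($g{\left(o,t \right)} = \left(o + 0\right)^{2} = o^{2}$)
$z = \frac{1}{15} \approx 0.066667$
$A = \frac{32}{3}$ ($A = 4 \left(6^{2} + 4\right) \frac{1}{15} = 4 \left(36 + 4\right) \frac{1}{15} = 4 \cdot 40 \cdot \frac{1}{15} = 160 \cdot \frac{1}{15} = \frac{32}{3} \approx 10.667$)
$f{\left(9 \right)} 31 + A = \left(- \frac{4}{3}\right) 31 + \frac{32}{3} = - \frac{124}{3} + \frac{32}{3} = - \frac{92}{3}$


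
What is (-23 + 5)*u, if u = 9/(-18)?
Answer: 9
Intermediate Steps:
u = -½ (u = 9*(-1/18) = -½ ≈ -0.50000)
(-23 + 5)*u = (-23 + 5)*(-½) = -18*(-½) = 9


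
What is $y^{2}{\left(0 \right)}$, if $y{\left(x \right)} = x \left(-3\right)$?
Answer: $0$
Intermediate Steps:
$y{\left(x \right)} = - 3 x$
$y^{2}{\left(0 \right)} = \left(\left(-3\right) 0\right)^{2} = 0^{2} = 0$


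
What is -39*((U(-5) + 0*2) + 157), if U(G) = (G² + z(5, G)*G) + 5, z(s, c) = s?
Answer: -6318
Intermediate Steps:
U(G) = 5 + G² + 5*G (U(G) = (G² + 5*G) + 5 = 5 + G² + 5*G)
-39*((U(-5) + 0*2) + 157) = -39*(((5 + (-5)² + 5*(-5)) + 0*2) + 157) = -39*(((5 + 25 - 25) + 0) + 157) = -39*((5 + 0) + 157) = -39*(5 + 157) = -39*162 = -6318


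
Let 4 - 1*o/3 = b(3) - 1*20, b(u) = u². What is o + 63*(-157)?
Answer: -9846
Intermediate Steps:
o = 45 (o = 12 - 3*(3² - 1*20) = 12 - 3*(9 - 20) = 12 - 3*(-11) = 12 + 33 = 45)
o + 63*(-157) = 45 + 63*(-157) = 45 - 9891 = -9846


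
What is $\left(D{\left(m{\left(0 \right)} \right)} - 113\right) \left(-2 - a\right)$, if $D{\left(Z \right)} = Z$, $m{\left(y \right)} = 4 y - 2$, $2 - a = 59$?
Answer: $-6325$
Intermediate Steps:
$a = -57$ ($a = 2 - 59 = -57$)
$m{\left(y \right)} = -2 + 4 y$
$\left(D{\left(m{\left(0 \right)} \right)} - 113\right) \left(-2 - a\right) = \left(\left(-2 + 4 \cdot 0\right) - 113\right) \left(-2 - -57\right) = \left(\left(-2 + 0\right) - 113\right) \left(-2 + 57\right) = \left(-2 - 113\right) 55 = \left(-115\right) 55 = -6325$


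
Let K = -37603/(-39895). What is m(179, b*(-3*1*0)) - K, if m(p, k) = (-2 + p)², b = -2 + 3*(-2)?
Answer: 1249832852/39895 ≈ 31328.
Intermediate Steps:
b = -8 (b = -2 - 6 = -8)
K = 37603/39895 (K = -37603*(-1/39895) = 37603/39895 ≈ 0.94255)
m(179, b*(-3*1*0)) - K = (-2 + 179)² - 1*37603/39895 = 177² - 37603/39895 = 31329 - 37603/39895 = 1249832852/39895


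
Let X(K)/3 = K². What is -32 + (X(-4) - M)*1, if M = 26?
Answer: -10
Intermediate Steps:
X(K) = 3*K²
-32 + (X(-4) - M)*1 = -32 + (3*(-4)² - 1*26)*1 = -32 + (3*16 - 26)*1 = -32 + (48 - 26)*1 = -32 + 22*1 = -32 + 22 = -10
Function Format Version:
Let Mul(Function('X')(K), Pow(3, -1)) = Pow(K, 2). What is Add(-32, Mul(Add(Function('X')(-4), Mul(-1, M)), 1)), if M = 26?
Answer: -10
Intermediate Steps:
Function('X')(K) = Mul(3, Pow(K, 2))
Add(-32, Mul(Add(Function('X')(-4), Mul(-1, M)), 1)) = Add(-32, Mul(Add(Mul(3, Pow(-4, 2)), Mul(-1, 26)), 1)) = Add(-32, Mul(Add(Mul(3, 16), -26), 1)) = Add(-32, Mul(Add(48, -26), 1)) = Add(-32, Mul(22, 1)) = Add(-32, 22) = -10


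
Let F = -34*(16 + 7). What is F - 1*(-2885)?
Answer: 2103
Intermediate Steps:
F = -782 (F = -34*23 = -782)
F - 1*(-2885) = -782 - 1*(-2885) = -782 + 2885 = 2103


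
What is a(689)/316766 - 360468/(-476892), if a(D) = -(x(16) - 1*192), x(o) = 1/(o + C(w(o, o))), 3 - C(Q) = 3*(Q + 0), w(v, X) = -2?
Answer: 79358021303/104904980050 ≈ 0.75648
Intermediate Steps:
C(Q) = 3 - 3*Q (C(Q) = 3 - 3*(Q + 0) = 3 - 3*Q)
x(o) = 1/(9 + o) (x(o) = 1/(o + (3 - 3*(-2))) = 1/(o + (3 + 6)) = 1/(o + 9) = 1/(9 + o))
a(D) = 4799/25 (a(D) = -(1/(9 + 16) - 1*192) = -(1/25 - 192) = -1*(-4799/25) = 4799/25)
a(689)/316766 - 360468/(-476892) = (4799/25)/316766 - 360468/(-476892) = (4799/25)*(1/316766) - 360468*(-1/476892) = 4799/7919150 + 10013/13247 = 79358021303/104904980050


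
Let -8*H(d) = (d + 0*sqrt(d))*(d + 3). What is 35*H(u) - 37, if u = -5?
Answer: -323/4 ≈ -80.750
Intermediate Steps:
H(d) = -d*(3 + d)/8 (H(d) = -(d + 0*sqrt(d))*(d + 3)/8 = -(d + 0)*(3 + d)/8 = -d*(3 + d)/8)
35*H(u) - 37 = 35*(-1/8*(-5)*(3 - 5)) - 37 = 35*(-1/8*(-5)*(-2)) - 37 = 35*(-5/4) - 37 = -175/4 - 37 = -323/4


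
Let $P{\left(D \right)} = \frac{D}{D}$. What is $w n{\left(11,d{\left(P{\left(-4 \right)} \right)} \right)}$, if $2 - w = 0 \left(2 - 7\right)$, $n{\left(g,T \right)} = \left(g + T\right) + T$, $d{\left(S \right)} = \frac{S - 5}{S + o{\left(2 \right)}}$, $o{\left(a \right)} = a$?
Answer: $\frac{50}{3} \approx 16.667$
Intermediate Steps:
$P{\left(D \right)} = 1$
$d{\left(S \right)} = \frac{-5 + S}{2 + S}$ ($d{\left(S \right)} = \frac{S - 5}{S + 2} = \frac{-5 + S}{2 + S}$)
$n{\left(g,T \right)} = g + 2 T$ ($n{\left(g,T \right)} = \left(T + g\right) + T = g + 2 T$)
$w = 2$ ($w = 2 - 0 \left(2 - 7\right) = 2 - 0 \left(-5\right) = 2 - 0 = 2 + 0 = 2$)
$w n{\left(11,d{\left(P{\left(-4 \right)} \right)} \right)} = 2 \left(11 + 2 \frac{-5 + 1}{2 + 1}\right) = 2 \left(11 + 2 \cdot \frac{1}{3} \left(-4\right)\right) = 2 \left(11 + 2 \left(- \frac{4}{3}\right)\right) = 2 \left(11 - \frac{8}{3}\right) = 2 \cdot \frac{25}{3} = \frac{50}{3}$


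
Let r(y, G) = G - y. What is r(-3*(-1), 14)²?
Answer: 121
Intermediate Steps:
r(-3*(-1), 14)² = (14 - (-3)*(-1))² = (14 - 1*3)² = (14 - 3)² = 11² = 121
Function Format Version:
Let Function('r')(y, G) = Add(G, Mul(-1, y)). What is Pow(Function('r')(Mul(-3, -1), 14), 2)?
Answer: 121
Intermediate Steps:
Pow(Function('r')(Mul(-3, -1), 14), 2) = Pow(Add(14, Mul(-1, Mul(-3, -1))), 2) = Pow(Add(14, Mul(-1, 3)), 2) = Pow(Add(14, -3), 2) = Pow(11, 2) = 121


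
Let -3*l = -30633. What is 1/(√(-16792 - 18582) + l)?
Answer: 10211/104299895 - I*√35374/104299895 ≈ 9.79e-5 - 1.8033e-6*I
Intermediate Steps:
l = 10211 (l = -⅓*(-30633) = 10211)
1/(√(-16792 - 18582) + l) = 1/(√(-16792 - 18582) + 10211) = 1/(√(-35374) + 10211) = 1/(I*√35374 + 10211) = 1/(10211 + I*√35374)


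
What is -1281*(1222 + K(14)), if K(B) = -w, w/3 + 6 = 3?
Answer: -1576911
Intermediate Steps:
w = -9 (w = -18 + 3*3 = -18 + 9 = -9)
K(B) = 9 (K(B) = -1*(-9) = 9)
-1281*(1222 + K(14)) = -1281*(1222 + 9) = -1281*1231 = -1576911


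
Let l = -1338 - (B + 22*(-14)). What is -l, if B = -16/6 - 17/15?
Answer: 5131/5 ≈ 1026.2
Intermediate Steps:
B = -19/5 (B = -16*⅙ - 17*1/15 = -8/3 - 17/15 = -19/5 ≈ -3.8000)
l = -5131/5 (l = -1338 - (-19/5 + 22*(-14)) = -1338 - (-19/5 - 308) = -1338 - 1*(-1559/5) = -1338 + 1559/5 = -5131/5 ≈ -1026.2)
-l = -1*(-5131/5) = 5131/5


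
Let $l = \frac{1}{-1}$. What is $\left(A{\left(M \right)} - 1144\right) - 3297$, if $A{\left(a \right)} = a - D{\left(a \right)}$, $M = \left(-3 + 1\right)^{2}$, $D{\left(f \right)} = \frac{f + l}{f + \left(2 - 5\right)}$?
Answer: $-4440$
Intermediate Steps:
$l = -1$
$D{\left(f \right)} = \frac{-1 + f}{-3 + f}$ ($D{\left(f \right)} = \frac{f - 1}{f + \left(2 - 5\right)} = \frac{-1 + f}{f + \left(2 - 5\right)} = \frac{-1 + f}{f - 3} = \frac{-1 + f}{-3 + f}$)
$M = 4$ ($M = \left(-2\right)^{2} = 4$)
$A{\left(a \right)} = a - \frac{-1 + a}{-3 + a}$
$\left(A{\left(M \right)} - 1144\right) - 3297 = \left(\frac{1 - 4 + 4 \left(-3 + 4\right)}{-3 + 4} - 1144\right) - 3297 = \left(\frac{1 - 4 + 4 \cdot 1}{1} - 1144\right) - 3297 = \left(1 \left(1 - 4 + 4\right) - 1144\right) - 3297 = \left(1 \cdot 1 - 1144\right) - 3297 = \left(1 - 1144\right) - 3297 = -1143 - 3297 = -4440$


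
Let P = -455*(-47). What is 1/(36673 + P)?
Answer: 1/58058 ≈ 1.7224e-5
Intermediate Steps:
P = 21385
1/(36673 + P) = 1/(36673 + 21385) = 1/58058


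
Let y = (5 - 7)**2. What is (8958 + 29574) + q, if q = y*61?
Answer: 38776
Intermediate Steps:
y = 4 (y = (-2)**2 = 4)
q = 244 (q = 4*61 = 244)
(8958 + 29574) + q = (8958 + 29574) + 244 = 38532 + 244 = 38776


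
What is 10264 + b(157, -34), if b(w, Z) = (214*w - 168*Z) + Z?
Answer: 49540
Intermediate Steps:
b(w, Z) = -167*Z + 214*w (b(w, Z) = (-168*Z + 214*w) + Z = -167*Z + 214*w)
10264 + b(157, -34) = 10264 + (-167*(-34) + 214*157) = 10264 + (5678 + 33598) = 10264 + 39276 = 49540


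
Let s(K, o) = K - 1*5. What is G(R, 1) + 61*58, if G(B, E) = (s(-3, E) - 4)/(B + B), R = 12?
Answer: 7075/2 ≈ 3537.5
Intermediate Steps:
s(K, o) = -5 + K (s(K, o) = K - 5 = -5 + K)
G(B, E) = -6/B (G(B, E) = ((-5 - 3) - 4)/(B + B) = (-8 - 4)/((2*B)) = -6/B)
G(R, 1) + 61*58 = -6/12 + 61*58 = -6*1/12 + 3538 = -½ + 3538 = 7075/2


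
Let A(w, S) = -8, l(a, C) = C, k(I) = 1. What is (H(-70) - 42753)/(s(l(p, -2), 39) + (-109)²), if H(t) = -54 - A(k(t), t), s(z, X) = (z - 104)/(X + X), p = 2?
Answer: -1669161/463306 ≈ -3.6027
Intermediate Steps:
s(z, X) = (-104 + z)/(2*X) (s(z, X) = (-104 + z)/((2*X)) = (-104 + z)*(1/(2*X)) = (-104 + z)/(2*X))
H(t) = -46 (H(t) = -54 - 1*(-8) = -54 + 8 = -46)
(H(-70) - 42753)/(s(l(p, -2), 39) + (-109)²) = (-46 - 42753)/((½)*(-104 - 2)/39 + (-109)²) = -42799/((½)*(1/39)*(-106) + 11881) = -42799/(-53/39 + 11881) = -42799/463306/39 = -42799*39/463306 = -1669161/463306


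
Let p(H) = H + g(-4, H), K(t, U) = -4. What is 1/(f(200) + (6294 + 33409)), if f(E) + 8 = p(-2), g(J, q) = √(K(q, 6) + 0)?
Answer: 39693/1575534253 - 2*I/1575534253 ≈ 2.5193e-5 - 1.2694e-9*I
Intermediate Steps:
g(J, q) = 2*I (g(J, q) = √(-4 + 0) = √(-4) = 2*I)
p(H) = H + 2*I
f(E) = -10 + 2*I (f(E) = -8 + (-2 + 2*I) = -10 + 2*I)
1/(f(200) + (6294 + 33409)) = 1/((-10 + 2*I) + (6294 + 33409)) = 1/((-10 + 2*I) + 39703) = 1/(39693 + 2*I) = (39693 - 2*I)/1575534253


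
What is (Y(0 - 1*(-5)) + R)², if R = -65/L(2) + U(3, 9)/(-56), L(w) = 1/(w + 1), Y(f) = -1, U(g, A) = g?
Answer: 120538441/3136 ≈ 38437.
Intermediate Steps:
L(w) = 1/(1 + w)
R = -10923/56 (R = -65/(1/(1 + 2)) + 3/(-56) = -65/(1/3) + 3*(-1/56) = -65/⅓ - 3/56 = -65*3 - 3/56 = -195 - 3/56 = -10923/56 ≈ -195.05)
(Y(0 - 1*(-5)) + R)² = (-1 - 10923/56)² = (-10979/56)² = 120538441/3136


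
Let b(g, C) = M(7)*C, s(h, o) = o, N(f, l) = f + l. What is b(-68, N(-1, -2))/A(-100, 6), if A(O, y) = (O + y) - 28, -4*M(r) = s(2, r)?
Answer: -21/488 ≈ -0.043033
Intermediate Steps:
M(r) = -r/4
b(g, C) = -7*C/4 (b(g, C) = (-¼*7)*C = -7*C/4)
A(O, y) = -28 + O + y
b(-68, N(-1, -2))/A(-100, 6) = (-7*(-1 - 2)/4)/(-28 - 100 + 6) = -7/4*(-3)/(-122) = (21/4)*(-1/122) = -21/488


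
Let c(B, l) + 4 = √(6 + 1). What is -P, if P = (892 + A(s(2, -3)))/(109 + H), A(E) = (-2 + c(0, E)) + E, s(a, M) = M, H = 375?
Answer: -883/484 - √7/484 ≈ -1.8298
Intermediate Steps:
c(B, l) = -4 + √7 (c(B, l) = -4 + √(6 + 1) = -4 + √7)
A(E) = -6 + E + √7 (A(E) = (-2 + (-4 + √7)) + E = (-6 + √7) + E = -6 + E + √7)
P = 883/484 + √7/484 (P = (892 + (-6 - 3 + √7))/(109 + 375) = (892 + (-9 + √7))/484 = (883 + √7)*(1/484) = 883/484 + √7/484 ≈ 1.8298)
-P = -(883/484 + √7/484) = -883/484 - √7/484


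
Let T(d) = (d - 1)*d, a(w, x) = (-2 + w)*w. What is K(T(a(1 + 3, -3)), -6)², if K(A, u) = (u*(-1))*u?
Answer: 1296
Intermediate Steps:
a(w, x) = w*(-2 + w)
T(d) = d*(-1 + d) (T(d) = (-1 + d)*d = d*(-1 + d))
K(A, u) = -u² (K(A, u) = (-u)*u = -u²)
K(T(a(1 + 3, -3)), -6)² = (-1*(-6)²)² = (-1*36)² = (-36)² = 1296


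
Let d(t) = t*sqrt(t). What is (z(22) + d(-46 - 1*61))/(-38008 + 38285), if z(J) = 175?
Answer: 175/277 - 107*I*sqrt(107)/277 ≈ 0.63177 - 3.9957*I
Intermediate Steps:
d(t) = t**(3/2)
(z(22) + d(-46 - 1*61))/(-38008 + 38285) = (175 + (-46 - 1*61)**(3/2))/(-38008 + 38285) = (175 + (-46 - 61)**(3/2))/277 = (175 + (-107)**(3/2))*(1/277) = (175 - 107*I*sqrt(107))*(1/277) = 175/277 - 107*I*sqrt(107)/277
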